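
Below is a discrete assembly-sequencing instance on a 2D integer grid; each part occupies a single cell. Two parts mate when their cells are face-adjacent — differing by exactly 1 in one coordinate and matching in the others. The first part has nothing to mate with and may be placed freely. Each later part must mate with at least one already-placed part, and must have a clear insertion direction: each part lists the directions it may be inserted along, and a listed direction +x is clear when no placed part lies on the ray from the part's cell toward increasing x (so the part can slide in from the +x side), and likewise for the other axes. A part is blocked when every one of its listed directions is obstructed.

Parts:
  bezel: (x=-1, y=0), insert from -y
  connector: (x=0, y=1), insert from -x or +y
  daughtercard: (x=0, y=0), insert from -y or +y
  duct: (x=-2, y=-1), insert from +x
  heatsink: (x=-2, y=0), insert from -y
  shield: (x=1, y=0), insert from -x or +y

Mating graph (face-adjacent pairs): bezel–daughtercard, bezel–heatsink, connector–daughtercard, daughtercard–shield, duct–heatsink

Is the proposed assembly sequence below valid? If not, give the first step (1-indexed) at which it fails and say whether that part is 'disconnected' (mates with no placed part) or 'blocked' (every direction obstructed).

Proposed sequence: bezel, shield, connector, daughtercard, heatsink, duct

1. bezel@(-1, 0) [-y clear] — {bezel}
2. shield@(1, 0) — no placed neighbour ⇒ disconnected

Invalid at step 2 (disconnected)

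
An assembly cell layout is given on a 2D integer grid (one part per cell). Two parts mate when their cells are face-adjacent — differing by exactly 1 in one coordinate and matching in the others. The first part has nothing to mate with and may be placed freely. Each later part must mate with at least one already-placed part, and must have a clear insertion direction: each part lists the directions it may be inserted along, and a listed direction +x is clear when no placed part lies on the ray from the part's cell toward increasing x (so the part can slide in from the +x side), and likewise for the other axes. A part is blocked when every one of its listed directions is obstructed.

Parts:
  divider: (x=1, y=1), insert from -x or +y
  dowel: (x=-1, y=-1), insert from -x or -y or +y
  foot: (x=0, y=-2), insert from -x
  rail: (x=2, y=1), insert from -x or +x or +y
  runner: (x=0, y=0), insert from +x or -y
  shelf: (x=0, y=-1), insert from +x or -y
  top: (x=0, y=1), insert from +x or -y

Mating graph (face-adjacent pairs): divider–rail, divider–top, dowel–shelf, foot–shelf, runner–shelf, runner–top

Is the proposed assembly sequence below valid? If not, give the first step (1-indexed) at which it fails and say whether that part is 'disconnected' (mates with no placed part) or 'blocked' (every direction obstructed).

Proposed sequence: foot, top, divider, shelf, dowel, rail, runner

1. foot@(0, -2) [-x clear] — {foot}
2. top@(0, 1) — no placed neighbour ⇒ disconnected

Invalid at step 2 (disconnected)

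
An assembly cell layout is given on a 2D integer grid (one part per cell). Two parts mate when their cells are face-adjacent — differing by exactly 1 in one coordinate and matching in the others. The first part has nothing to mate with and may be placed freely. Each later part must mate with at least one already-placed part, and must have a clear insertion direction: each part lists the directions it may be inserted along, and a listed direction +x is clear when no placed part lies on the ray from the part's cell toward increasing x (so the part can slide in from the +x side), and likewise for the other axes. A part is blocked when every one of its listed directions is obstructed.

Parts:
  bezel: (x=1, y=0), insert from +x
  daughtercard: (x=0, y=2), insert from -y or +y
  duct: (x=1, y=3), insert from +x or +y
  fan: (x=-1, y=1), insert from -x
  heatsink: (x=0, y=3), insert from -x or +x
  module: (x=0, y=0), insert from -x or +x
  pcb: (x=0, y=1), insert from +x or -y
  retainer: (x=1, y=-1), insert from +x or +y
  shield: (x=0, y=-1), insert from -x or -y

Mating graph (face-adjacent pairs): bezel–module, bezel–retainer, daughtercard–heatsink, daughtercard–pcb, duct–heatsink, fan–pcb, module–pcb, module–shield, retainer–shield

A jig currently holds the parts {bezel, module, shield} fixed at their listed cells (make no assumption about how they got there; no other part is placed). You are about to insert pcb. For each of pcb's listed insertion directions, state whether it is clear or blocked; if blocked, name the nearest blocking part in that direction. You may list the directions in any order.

+x: clear; -y: blocked by module

+x: ray from pcb(0, 1) has no placed part ⇒ clear
-y: nearest on ray is module@(0, 0) ⇒ blocked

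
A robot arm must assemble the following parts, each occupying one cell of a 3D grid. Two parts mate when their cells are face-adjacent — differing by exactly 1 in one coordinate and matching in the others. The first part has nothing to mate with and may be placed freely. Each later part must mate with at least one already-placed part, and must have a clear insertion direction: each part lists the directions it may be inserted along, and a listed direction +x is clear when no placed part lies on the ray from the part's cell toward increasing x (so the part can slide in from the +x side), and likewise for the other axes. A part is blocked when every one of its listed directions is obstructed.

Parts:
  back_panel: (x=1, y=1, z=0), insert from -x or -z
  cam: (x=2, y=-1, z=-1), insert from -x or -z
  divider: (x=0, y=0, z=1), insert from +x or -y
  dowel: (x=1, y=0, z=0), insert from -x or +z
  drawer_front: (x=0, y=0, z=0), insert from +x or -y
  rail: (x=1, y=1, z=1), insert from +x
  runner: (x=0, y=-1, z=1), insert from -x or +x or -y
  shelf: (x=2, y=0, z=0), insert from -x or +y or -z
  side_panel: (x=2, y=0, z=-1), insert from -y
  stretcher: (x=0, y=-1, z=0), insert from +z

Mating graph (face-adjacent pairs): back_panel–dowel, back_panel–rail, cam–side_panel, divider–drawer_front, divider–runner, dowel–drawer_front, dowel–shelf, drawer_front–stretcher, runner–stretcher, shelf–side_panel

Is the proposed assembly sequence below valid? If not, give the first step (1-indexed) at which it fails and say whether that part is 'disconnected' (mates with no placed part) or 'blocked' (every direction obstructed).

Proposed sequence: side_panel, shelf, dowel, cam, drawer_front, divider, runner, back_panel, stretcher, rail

Invalid at step 9 (blocked)

1. side_panel@(2, 0, -1) [-y clear] — {side_panel}
2. shelf@(2, 0, 0) [-x clear] — {shelf, side_panel}
3. dowel@(1, 0, 0) [-x clear] — {dowel, shelf, side_panel}
4. cam@(2, -1, -1) [-x clear] — {cam, dowel, shelf, side_panel}
5. drawer_front@(0, 0, 0) [-y clear] — {cam, dowel, drawer_front, shelf, side_panel}
6. divider@(0, 0, 1) [+x clear] — {cam, divider, dowel, drawer_front, shelf, side_panel}
7. runner@(0, -1, 1) [-x clear] — {cam, divider, dowel, drawer_front, runner, shelf, side_panel}
8. back_panel@(1, 1, 0) [-x clear] — {back_panel, cam, divider, dowel, drawer_front, runner, shelf, side_panel}
9. stretcher@(0, -1, 0) — +z all obstructed ⇒ blocked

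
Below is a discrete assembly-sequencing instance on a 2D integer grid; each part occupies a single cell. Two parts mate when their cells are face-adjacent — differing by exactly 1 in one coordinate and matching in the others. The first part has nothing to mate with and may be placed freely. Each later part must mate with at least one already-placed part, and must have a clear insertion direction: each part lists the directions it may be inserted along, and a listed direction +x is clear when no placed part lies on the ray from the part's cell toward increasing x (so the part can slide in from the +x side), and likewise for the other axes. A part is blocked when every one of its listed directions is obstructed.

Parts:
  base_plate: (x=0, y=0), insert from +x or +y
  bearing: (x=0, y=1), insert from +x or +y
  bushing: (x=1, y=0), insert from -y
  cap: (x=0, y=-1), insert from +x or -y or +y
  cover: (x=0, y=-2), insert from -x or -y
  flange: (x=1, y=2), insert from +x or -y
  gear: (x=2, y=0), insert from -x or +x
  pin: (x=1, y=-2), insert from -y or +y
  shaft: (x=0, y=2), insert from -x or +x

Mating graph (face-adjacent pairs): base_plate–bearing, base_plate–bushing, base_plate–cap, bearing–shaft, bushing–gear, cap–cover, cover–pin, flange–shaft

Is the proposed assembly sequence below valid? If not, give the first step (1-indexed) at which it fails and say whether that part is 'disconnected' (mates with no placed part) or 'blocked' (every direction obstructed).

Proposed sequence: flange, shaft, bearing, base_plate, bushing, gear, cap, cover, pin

1. flange@(1, 2) [+x clear] — {flange}
2. shaft@(0, 2) [-x clear] — {flange, shaft}
3. bearing@(0, 1) [+x clear] — {bearing, flange, shaft}
4. base_plate@(0, 0) [+x clear] — {base_plate, bearing, flange, shaft}
5. bushing@(1, 0) [-y clear] — {base_plate, bearing, bushing, flange, shaft}
6. gear@(2, 0) [+x clear] — {base_plate, bearing, bushing, flange, gear, shaft}
7. cap@(0, -1) [+x clear] — {base_plate, bearing, bushing, cap, flange, gear, shaft}
8. cover@(0, -2) [-x clear] — {base_plate, bearing, bushing, cap, cover, flange, gear, shaft}
9. pin@(1, -2) [-y clear] — {base_plate, bearing, bushing, cap, cover, flange, gear, pin, shaft}

Valid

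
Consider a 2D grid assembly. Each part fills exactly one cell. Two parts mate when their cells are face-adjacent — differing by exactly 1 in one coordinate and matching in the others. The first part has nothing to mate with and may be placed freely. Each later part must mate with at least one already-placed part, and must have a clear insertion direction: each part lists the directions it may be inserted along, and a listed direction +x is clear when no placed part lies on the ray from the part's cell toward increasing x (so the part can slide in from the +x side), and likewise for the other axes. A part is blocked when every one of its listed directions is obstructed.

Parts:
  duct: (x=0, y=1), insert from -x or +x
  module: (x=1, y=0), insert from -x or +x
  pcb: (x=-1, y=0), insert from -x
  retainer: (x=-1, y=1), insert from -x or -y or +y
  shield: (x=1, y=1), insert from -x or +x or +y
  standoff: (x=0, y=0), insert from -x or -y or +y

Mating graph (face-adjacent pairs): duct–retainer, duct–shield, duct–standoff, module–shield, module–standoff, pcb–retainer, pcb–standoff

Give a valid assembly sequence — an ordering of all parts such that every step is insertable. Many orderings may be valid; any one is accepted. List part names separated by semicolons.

1. pcb@(-1, 0) [-x clear] — {pcb}
2. standoff@(0, 0) [-y clear] — {pcb, standoff}
3. duct@(0, 1) [-x clear] — {duct, pcb, standoff}
4. shield@(1, 1) [+x clear] — {duct, pcb, shield, standoff}
5. module@(1, 0) [+x clear] — {duct, module, pcb, shield, standoff}
6. retainer@(-1, 1) [-x clear] — {duct, module, pcb, retainer, shield, standoff}

pcb; standoff; duct; shield; module; retainer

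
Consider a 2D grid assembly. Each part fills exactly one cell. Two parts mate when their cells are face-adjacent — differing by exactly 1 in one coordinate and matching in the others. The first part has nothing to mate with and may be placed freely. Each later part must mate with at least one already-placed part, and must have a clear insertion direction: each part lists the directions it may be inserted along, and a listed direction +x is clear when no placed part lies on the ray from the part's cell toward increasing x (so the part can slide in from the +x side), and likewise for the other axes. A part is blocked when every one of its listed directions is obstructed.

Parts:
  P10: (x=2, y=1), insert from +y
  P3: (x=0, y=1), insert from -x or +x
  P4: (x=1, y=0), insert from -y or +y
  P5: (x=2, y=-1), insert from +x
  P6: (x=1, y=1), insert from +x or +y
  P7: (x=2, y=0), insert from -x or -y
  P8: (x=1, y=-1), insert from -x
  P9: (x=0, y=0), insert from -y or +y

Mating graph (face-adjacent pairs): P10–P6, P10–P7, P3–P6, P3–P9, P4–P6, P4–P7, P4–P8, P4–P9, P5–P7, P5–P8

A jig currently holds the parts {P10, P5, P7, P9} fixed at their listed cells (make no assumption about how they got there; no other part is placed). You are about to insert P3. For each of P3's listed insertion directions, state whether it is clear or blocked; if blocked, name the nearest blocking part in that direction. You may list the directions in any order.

-x: ray from P3(0, 1) has no placed part ⇒ clear
+x: nearest on ray is P10@(2, 1) ⇒ blocked

+x: blocked by P10; -x: clear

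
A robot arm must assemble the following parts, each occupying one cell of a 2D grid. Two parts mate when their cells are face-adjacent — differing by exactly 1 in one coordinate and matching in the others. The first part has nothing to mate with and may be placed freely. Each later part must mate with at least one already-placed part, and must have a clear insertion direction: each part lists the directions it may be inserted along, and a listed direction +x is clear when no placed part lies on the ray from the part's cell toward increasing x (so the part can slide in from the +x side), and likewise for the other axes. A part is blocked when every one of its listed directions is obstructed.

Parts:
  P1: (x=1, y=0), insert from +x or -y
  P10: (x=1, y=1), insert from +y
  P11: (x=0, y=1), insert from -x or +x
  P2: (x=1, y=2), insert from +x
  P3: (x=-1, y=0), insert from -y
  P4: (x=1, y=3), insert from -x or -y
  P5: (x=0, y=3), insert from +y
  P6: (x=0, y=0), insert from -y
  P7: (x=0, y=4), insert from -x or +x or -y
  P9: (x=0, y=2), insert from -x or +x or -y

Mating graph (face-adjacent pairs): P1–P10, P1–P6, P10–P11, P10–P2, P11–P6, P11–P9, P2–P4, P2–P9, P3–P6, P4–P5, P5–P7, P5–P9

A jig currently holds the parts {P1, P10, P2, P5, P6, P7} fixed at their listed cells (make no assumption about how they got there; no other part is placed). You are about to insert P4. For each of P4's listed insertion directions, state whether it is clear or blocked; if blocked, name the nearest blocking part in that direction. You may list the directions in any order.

-x: nearest on ray is P5@(0, 3) ⇒ blocked
-y: nearest on ray is P2@(1, 2) ⇒ blocked

-x: blocked by P5; -y: blocked by P2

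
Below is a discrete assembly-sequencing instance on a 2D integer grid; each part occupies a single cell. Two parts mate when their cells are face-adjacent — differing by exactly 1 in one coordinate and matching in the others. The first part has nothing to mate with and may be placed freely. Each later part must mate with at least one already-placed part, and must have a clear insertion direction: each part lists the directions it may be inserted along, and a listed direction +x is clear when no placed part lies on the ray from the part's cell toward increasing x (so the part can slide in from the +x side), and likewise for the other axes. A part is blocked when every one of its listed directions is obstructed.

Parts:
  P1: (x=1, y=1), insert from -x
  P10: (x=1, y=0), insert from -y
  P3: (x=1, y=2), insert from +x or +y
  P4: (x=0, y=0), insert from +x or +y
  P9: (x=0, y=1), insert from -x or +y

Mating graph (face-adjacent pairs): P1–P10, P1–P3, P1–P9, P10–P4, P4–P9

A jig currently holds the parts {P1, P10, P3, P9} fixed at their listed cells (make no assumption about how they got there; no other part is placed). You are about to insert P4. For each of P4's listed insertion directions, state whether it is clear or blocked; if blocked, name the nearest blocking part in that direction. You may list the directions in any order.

+x: blocked by P10; +y: blocked by P9

+x: nearest on ray is P10@(1, 0) ⇒ blocked
+y: nearest on ray is P9@(0, 1) ⇒ blocked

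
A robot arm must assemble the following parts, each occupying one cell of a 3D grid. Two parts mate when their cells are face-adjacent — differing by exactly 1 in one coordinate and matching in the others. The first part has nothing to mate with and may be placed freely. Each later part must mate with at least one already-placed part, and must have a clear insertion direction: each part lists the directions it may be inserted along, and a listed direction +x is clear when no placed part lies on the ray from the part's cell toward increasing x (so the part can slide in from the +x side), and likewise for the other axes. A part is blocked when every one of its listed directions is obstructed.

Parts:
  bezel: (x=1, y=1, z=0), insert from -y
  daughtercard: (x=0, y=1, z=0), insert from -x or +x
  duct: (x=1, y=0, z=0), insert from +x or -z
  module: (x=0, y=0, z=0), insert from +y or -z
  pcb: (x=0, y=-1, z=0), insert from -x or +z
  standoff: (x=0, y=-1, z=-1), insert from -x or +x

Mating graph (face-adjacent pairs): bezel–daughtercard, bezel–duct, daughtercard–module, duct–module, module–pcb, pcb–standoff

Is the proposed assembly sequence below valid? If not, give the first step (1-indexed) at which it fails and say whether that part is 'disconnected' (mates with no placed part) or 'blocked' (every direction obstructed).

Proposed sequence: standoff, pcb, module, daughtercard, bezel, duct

1. standoff@(0, -1, -1) [-x clear] — {standoff}
2. pcb@(0, -1, 0) [-x clear] — {pcb, standoff}
3. module@(0, 0, 0) [+y clear] — {module, pcb, standoff}
4. daughtercard@(0, 1, 0) [-x clear] — {daughtercard, module, pcb, standoff}
5. bezel@(1, 1, 0) [-y clear] — {bezel, daughtercard, module, pcb, standoff}
6. duct@(1, 0, 0) [+x clear] — {bezel, daughtercard, duct, module, pcb, standoff}

Valid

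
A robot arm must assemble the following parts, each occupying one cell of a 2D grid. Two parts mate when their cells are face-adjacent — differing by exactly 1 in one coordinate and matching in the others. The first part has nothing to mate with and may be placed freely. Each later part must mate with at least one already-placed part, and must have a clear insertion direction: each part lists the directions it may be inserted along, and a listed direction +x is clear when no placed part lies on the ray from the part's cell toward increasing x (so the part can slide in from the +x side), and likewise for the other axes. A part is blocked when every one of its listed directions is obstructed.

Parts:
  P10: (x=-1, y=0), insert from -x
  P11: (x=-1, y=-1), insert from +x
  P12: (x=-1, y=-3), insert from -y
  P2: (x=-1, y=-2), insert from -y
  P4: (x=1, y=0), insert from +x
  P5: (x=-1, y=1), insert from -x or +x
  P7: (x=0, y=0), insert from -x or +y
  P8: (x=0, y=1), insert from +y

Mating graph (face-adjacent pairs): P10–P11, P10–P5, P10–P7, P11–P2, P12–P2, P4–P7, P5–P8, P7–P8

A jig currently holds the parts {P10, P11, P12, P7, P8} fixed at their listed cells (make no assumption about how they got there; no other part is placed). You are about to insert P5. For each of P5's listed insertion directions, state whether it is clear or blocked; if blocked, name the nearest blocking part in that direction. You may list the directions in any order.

-x: ray from P5(-1, 1) has no placed part ⇒ clear
+x: nearest on ray is P8@(0, 1) ⇒ blocked

+x: blocked by P8; -x: clear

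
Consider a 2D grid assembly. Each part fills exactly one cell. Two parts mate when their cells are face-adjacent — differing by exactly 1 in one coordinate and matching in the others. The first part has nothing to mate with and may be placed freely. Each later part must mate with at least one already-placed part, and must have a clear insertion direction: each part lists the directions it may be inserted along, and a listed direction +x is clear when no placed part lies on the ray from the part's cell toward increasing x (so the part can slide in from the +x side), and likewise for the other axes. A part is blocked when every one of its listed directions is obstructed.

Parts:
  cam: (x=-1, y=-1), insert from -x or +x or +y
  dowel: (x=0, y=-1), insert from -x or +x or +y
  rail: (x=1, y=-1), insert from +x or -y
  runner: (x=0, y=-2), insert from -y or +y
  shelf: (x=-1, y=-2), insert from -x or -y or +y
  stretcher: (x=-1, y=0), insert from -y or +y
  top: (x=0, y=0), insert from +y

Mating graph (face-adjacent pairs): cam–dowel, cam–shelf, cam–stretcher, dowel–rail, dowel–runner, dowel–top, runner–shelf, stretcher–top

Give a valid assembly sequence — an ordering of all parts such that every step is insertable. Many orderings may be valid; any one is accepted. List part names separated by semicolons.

shelf; runner; cam; stretcher; dowel; top; rail

1. shelf@(-1, -2) [-x clear] — {shelf}
2. runner@(0, -2) [-y clear] — {runner, shelf}
3. cam@(-1, -1) [-x clear] — {cam, runner, shelf}
4. stretcher@(-1, 0) [+y clear] — {cam, runner, shelf, stretcher}
5. dowel@(0, -1) [+x clear] — {cam, dowel, runner, shelf, stretcher}
6. top@(0, 0) [+y clear] — {cam, dowel, runner, shelf, stretcher, top}
7. rail@(1, -1) [+x clear] — {cam, dowel, rail, runner, shelf, stretcher, top}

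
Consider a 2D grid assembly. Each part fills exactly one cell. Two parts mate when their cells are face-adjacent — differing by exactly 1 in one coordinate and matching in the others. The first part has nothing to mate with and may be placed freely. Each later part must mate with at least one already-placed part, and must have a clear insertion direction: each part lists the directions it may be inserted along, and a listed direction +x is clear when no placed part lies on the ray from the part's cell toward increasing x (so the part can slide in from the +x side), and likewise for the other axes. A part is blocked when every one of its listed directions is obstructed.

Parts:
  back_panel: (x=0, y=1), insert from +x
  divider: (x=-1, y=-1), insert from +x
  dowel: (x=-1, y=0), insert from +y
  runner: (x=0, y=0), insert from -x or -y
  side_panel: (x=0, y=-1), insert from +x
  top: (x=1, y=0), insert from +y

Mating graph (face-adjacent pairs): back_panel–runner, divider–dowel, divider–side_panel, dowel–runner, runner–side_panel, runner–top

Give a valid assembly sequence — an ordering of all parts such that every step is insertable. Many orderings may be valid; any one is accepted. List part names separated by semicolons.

1. back_panel@(0, 1) [+x clear] — {back_panel}
2. runner@(0, 0) [-x clear] — {back_panel, runner}
3. top@(1, 0) [+y clear] — {back_panel, runner, top}
4. dowel@(-1, 0) [+y clear] — {back_panel, dowel, runner, top}
5. divider@(-1, -1) [+x clear] — {back_panel, divider, dowel, runner, top}
6. side_panel@(0, -1) [+x clear] — {back_panel, divider, dowel, runner, side_panel, top}

back_panel; runner; top; dowel; divider; side_panel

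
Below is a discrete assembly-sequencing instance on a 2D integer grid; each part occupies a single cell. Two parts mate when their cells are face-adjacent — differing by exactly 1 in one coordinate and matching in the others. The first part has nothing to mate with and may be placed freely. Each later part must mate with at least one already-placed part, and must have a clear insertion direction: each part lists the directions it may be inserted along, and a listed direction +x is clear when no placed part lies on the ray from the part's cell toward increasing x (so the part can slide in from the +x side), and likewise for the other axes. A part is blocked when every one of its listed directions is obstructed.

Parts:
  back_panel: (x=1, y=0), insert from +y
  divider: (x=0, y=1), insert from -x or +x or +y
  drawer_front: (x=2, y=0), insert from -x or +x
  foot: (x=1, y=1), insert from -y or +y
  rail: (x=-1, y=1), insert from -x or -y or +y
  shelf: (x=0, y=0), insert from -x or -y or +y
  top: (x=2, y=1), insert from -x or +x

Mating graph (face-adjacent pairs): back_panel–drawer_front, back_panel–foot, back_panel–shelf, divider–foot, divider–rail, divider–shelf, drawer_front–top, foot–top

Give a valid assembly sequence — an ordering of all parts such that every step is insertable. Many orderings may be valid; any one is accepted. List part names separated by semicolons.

shelf; divider; rail; back_panel; drawer_front; top; foot

1. shelf@(0, 0) [-x clear] — {shelf}
2. divider@(0, 1) [-x clear] — {divider, shelf}
3. rail@(-1, 1) [-x clear] — {divider, rail, shelf}
4. back_panel@(1, 0) [+y clear] — {back_panel, divider, rail, shelf}
5. drawer_front@(2, 0) [+x clear] — {back_panel, divider, drawer_front, rail, shelf}
6. top@(2, 1) [+x clear] — {back_panel, divider, drawer_front, rail, shelf, top}
7. foot@(1, 1) [+y clear] — {back_panel, divider, drawer_front, foot, rail, shelf, top}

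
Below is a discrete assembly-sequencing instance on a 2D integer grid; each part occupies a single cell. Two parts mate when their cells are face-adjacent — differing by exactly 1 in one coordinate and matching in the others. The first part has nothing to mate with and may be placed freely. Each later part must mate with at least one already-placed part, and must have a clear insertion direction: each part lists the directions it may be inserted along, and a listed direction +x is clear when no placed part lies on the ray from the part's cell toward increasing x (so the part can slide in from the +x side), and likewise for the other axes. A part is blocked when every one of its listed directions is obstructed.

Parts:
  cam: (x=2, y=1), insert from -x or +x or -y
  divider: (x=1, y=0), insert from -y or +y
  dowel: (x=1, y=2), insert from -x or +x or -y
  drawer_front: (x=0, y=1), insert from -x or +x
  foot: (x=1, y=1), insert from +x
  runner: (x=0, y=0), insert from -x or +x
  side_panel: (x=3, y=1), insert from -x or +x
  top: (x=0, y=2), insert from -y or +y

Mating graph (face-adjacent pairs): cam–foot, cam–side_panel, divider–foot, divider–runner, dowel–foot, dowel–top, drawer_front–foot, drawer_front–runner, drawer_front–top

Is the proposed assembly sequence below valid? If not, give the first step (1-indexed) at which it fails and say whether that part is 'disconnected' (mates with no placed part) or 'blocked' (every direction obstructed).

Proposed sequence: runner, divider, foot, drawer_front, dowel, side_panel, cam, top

1. runner@(0, 0) [-x clear] — {runner}
2. divider@(1, 0) [-y clear] — {divider, runner}
3. foot@(1, 1) [+x clear] — {divider, foot, runner}
4. drawer_front@(0, 1) [-x clear] — {divider, drawer_front, foot, runner}
5. dowel@(1, 2) [-x clear] — {divider, dowel, drawer_front, foot, runner}
6. side_panel@(3, 1) — no placed neighbour ⇒ disconnected

Invalid at step 6 (disconnected)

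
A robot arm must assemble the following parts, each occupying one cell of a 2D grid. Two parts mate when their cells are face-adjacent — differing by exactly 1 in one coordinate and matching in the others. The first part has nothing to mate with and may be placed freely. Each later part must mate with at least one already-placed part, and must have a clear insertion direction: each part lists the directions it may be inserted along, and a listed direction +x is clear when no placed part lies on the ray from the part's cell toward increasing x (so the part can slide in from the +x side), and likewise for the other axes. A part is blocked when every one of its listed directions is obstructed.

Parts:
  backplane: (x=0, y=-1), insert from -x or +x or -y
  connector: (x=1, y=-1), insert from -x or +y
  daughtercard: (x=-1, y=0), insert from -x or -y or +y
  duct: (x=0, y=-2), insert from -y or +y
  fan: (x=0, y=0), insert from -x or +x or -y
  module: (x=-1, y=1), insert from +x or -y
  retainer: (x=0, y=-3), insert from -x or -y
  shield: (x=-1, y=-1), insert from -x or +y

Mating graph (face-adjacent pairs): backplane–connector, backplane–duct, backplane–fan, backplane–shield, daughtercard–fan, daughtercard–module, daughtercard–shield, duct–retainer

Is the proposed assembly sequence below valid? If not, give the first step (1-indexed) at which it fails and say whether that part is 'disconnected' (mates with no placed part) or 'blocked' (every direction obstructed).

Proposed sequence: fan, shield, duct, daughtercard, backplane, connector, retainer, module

Invalid at step 2 (disconnected)

1. fan@(0, 0) [-x clear] — {fan}
2. shield@(-1, -1) — no placed neighbour ⇒ disconnected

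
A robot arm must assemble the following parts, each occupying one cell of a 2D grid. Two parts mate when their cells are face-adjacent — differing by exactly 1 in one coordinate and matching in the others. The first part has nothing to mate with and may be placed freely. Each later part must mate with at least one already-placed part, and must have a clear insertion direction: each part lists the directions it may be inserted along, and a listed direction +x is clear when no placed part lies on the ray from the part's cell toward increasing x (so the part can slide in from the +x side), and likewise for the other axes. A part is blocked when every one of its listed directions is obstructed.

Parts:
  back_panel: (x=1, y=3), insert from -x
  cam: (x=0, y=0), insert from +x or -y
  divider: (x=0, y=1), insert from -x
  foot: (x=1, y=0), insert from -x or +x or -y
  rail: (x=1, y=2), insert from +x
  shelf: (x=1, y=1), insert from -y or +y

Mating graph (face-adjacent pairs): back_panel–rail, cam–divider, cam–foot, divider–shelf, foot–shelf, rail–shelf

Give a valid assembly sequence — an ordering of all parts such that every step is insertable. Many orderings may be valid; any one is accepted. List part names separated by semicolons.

1. back_panel@(1, 3) [-x clear] — {back_panel}
2. rail@(1, 2) [+x clear] — {back_panel, rail}
3. shelf@(1, 1) [-y clear] — {back_panel, rail, shelf}
4. foot@(1, 0) [-x clear] — {back_panel, foot, rail, shelf}
5. cam@(0, 0) [-y clear] — {back_panel, cam, foot, rail, shelf}
6. divider@(0, 1) [-x clear] — {back_panel, cam, divider, foot, rail, shelf}

back_panel; rail; shelf; foot; cam; divider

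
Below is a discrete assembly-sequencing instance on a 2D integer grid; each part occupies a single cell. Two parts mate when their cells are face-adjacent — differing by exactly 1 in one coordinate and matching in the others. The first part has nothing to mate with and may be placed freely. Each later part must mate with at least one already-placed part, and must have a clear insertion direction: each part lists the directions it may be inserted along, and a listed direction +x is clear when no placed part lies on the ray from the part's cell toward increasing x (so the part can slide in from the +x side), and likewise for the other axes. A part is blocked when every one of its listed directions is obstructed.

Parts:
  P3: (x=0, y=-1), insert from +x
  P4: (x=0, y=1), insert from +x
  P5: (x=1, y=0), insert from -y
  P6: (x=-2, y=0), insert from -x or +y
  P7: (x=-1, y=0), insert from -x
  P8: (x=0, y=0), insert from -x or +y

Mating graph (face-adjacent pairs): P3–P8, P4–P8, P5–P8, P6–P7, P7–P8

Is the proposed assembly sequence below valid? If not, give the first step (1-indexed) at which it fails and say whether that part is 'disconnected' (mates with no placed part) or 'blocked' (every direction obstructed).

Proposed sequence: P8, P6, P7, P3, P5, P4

1. P8@(0, 0) [-x clear] — {P8}
2. P6@(-2, 0) — no placed neighbour ⇒ disconnected

Invalid at step 2 (disconnected)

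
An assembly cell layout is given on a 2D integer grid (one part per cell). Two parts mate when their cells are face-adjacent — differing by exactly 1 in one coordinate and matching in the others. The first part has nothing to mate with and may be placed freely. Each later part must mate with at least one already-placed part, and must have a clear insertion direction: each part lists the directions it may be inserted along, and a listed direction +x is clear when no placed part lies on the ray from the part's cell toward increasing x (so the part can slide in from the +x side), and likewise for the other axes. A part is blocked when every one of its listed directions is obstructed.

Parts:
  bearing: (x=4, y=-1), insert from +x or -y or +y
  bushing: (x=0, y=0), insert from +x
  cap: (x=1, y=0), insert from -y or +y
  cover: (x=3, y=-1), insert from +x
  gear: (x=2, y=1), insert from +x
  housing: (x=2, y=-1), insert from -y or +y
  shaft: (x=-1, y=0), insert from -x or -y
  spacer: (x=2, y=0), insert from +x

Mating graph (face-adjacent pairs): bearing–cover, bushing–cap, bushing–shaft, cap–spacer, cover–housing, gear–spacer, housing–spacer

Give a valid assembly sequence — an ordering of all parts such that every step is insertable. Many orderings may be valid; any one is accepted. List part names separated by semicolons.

1. bushing@(0, 0) [+x clear] — {bushing}
2. cap@(1, 0) [-y clear] — {bushing, cap}
3. shaft@(-1, 0) [-x clear] — {bushing, cap, shaft}
4. spacer@(2, 0) [+x clear] — {bushing, cap, shaft, spacer}
5. housing@(2, -1) [-y clear] — {bushing, cap, housing, shaft, spacer}
6. cover@(3, -1) [+x clear] — {bushing, cap, cover, housing, shaft, spacer}
7. bearing@(4, -1) [+x clear] — {bearing, bushing, cap, cover, housing, shaft, spacer}
8. gear@(2, 1) [+x clear] — {bearing, bushing, cap, cover, gear, housing, shaft, spacer}

bushing; cap; shaft; spacer; housing; cover; bearing; gear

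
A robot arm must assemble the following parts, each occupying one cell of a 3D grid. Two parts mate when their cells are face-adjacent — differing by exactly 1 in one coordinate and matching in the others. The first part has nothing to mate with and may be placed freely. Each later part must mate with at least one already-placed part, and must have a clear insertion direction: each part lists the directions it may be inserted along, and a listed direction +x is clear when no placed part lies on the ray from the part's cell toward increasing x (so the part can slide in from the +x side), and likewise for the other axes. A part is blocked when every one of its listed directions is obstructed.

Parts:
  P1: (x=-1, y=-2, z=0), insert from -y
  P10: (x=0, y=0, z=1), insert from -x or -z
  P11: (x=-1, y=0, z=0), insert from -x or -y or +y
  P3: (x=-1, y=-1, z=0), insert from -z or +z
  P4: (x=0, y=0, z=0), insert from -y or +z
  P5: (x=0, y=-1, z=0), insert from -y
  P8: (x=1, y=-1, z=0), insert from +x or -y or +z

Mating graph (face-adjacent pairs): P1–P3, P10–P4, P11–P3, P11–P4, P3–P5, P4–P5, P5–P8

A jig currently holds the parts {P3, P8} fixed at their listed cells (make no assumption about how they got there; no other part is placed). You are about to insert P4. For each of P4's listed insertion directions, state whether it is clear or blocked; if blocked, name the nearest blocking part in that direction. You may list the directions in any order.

+z: clear; -y: clear

-y: ray from P4(0, 0, 0) has no placed part ⇒ clear
+z: ray from P4(0, 0, 0) has no placed part ⇒ clear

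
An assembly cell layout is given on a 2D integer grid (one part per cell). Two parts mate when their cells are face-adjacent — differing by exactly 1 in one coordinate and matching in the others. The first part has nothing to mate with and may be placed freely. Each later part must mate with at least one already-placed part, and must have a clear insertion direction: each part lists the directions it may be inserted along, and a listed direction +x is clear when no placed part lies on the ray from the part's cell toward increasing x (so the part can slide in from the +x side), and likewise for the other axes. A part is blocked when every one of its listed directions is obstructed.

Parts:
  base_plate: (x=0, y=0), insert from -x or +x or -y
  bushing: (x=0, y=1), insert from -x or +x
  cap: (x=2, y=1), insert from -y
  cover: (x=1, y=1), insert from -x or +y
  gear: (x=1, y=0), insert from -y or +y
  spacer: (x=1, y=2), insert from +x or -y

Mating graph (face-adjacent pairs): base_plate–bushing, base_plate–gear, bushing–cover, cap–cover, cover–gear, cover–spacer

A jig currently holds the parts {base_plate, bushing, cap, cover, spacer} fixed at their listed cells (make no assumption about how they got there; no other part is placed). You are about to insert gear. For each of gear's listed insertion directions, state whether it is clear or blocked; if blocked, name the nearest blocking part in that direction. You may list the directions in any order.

+y: blocked by cover; -y: clear

-y: ray from gear(1, 0) has no placed part ⇒ clear
+y: nearest on ray is cover@(1, 1) ⇒ blocked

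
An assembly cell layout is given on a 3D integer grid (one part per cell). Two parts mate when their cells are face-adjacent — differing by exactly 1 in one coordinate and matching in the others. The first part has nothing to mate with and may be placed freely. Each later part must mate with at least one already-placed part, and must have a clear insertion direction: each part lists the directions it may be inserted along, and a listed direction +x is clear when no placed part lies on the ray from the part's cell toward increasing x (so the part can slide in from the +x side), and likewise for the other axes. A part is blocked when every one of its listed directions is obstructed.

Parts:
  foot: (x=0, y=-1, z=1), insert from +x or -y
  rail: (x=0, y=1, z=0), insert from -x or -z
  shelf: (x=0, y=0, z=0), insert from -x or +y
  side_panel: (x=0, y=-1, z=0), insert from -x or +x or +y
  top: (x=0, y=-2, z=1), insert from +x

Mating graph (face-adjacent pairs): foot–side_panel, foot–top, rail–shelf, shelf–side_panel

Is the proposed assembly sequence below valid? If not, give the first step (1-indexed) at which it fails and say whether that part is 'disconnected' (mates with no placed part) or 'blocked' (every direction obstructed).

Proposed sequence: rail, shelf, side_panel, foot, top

Valid

1. rail@(0, 1, 0) [-x clear] — {rail}
2. shelf@(0, 0, 0) [-x clear] — {rail, shelf}
3. side_panel@(0, -1, 0) [-x clear] — {rail, shelf, side_panel}
4. foot@(0, -1, 1) [+x clear] — {foot, rail, shelf, side_panel}
5. top@(0, -2, 1) [+x clear] — {foot, rail, shelf, side_panel, top}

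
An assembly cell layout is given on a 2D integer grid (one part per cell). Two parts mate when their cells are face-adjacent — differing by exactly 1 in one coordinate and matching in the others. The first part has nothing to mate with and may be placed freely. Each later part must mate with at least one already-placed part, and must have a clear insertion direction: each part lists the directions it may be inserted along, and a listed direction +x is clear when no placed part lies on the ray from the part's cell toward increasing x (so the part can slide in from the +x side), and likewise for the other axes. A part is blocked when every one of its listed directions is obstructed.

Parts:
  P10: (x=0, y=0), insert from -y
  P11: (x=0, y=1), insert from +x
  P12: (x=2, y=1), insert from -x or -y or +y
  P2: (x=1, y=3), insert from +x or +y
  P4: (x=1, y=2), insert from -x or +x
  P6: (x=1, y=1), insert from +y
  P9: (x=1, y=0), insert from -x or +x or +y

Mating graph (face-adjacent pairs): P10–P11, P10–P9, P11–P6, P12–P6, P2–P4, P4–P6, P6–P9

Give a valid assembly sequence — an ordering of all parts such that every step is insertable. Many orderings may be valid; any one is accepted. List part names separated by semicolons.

P11; P10; P9; P6; P12; P4; P2

1. P11@(0, 1) [+x clear] — {P11}
2. P10@(0, 0) [-y clear] — {P10, P11}
3. P9@(1, 0) [+x clear] — {P10, P11, P9}
4. P6@(1, 1) [+y clear] — {P10, P11, P6, P9}
5. P12@(2, 1) [-y clear] — {P10, P11, P12, P6, P9}
6. P4@(1, 2) [-x clear] — {P10, P11, P12, P4, P6, P9}
7. P2@(1, 3) [+x clear] — {P10, P11, P12, P2, P4, P6, P9}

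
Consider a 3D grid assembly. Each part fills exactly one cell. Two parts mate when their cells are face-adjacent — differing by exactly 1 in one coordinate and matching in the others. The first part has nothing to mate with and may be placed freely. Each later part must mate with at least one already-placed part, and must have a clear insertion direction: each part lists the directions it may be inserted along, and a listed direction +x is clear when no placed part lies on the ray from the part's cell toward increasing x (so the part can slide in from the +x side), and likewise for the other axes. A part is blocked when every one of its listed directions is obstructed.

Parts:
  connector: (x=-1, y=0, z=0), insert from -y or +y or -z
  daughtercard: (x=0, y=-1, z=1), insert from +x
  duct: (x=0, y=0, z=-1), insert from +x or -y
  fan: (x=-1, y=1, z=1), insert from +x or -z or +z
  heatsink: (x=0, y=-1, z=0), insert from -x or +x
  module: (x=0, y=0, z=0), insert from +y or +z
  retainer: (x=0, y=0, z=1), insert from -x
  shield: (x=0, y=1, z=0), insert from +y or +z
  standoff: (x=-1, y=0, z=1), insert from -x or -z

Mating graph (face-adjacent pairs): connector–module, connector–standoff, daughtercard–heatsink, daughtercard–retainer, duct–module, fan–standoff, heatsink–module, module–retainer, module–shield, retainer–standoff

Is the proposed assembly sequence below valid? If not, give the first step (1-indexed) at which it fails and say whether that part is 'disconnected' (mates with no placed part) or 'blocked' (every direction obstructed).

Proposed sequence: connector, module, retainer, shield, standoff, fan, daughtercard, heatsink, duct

1. connector@(-1, 0, 0) [-y clear] — {connector}
2. module@(0, 0, 0) [+y clear] — {connector, module}
3. retainer@(0, 0, 1) [-x clear] — {connector, module, retainer}
4. shield@(0, 1, 0) [+y clear] — {connector, module, retainer, shield}
5. standoff@(-1, 0, 1) [-x clear] — {connector, module, retainer, shield, standoff}
6. fan@(-1, 1, 1) [+x clear] — {connector, fan, module, retainer, shield, standoff}
7. daughtercard@(0, -1, 1) [+x clear] — {connector, daughtercard, fan, module, retainer, shield, standoff}
8. heatsink@(0, -1, 0) [-x clear] — {connector, daughtercard, fan, heatsink, module, retainer, shield, standoff}
9. duct@(0, 0, -1) [+x clear] — {connector, daughtercard, duct, fan, heatsink, module, retainer, shield, standoff}

Valid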